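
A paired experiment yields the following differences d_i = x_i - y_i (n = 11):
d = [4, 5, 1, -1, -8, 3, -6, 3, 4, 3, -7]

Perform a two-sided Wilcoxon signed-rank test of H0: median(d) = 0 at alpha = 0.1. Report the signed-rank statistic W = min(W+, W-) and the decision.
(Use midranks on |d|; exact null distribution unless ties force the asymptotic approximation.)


Step 1: Drop any zero differences (none here) and take |d_i|.
|d| = [4, 5, 1, 1, 8, 3, 6, 3, 4, 3, 7]
Step 2: Midrank |d_i| (ties get averaged ranks).
ranks: |4|->6.5, |5|->8, |1|->1.5, |1|->1.5, |8|->11, |3|->4, |6|->9, |3|->4, |4|->6.5, |3|->4, |7|->10
Step 3: Attach original signs; sum ranks with positive sign and with negative sign.
W+ = 6.5 + 8 + 1.5 + 4 + 4 + 6.5 + 4 = 34.5
W- = 1.5 + 11 + 9 + 10 = 31.5
(Check: W+ + W- = 66 should equal n(n+1)/2 = 66.)
Step 4: Test statistic W = min(W+, W-) = 31.5.
Step 5: Ties in |d|, so use the tie-corrected normal approximation.
        E[W] = n(n+1)/4 = 11*12/4 = 33.
        Tie groups: |d|=1 (t=2), |d|=3 (t=3), |d|=4 (t=2); sum(t^3 - t) = 36.
        Var[W] = n(n+1)(2n+1)/24 - sum(t^3-t)/48 = 3036/24 - 36/48 = 125.75.
        z = (W - E[W]) / sqrt(Var[W]) = (31.5 - 33) / 11.2138 = -0.1338.
        Two-sided p = 2*Phi(z) = 0.893590.
Step 6: alpha = 0.1. fail to reject H0.

W+ = 34.5, W- = 31.5, W = min = 31.5, p = 0.893590, fail to reject H0.


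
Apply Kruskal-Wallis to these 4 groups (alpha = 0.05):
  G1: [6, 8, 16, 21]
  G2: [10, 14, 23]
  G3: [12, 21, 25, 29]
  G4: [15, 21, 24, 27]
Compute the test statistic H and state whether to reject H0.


Step 1: Combine all N = 15 observations and assign midranks.
sorted (value, group, rank): (6,G1,1), (8,G1,2), (10,G2,3), (12,G3,4), (14,G2,5), (15,G4,6), (16,G1,7), (21,G1,9), (21,G3,9), (21,G4,9), (23,G2,11), (24,G4,12), (25,G3,13), (27,G4,14), (29,G3,15)
Step 2: Sum ranks within each group.
R_1 = 19 (n_1 = 4)
R_2 = 19 (n_2 = 3)
R_3 = 41 (n_3 = 4)
R_4 = 41 (n_4 = 4)
Step 3: H = 12/(N(N+1)) * sum(R_i^2/n_i) - 3(N+1)
     = 12/(15*16) * (19^2/4 + 19^2/3 + 41^2/4 + 41^2/4) - 3*16
     = 0.050000 * 1051.08 - 48
     = 4.554167.
Step 4: Ties present; correction factor C = 1 - 24/(15^3 - 15) = 0.992857. Corrected H = 4.554167 / 0.992857 = 4.586930.
Step 5: Under H0, H ~ chi^2(3); p-value = 0.204666.
Step 6: alpha = 0.05. fail to reject H0.

H = 4.5869, df = 3, p = 0.204666, fail to reject H0.


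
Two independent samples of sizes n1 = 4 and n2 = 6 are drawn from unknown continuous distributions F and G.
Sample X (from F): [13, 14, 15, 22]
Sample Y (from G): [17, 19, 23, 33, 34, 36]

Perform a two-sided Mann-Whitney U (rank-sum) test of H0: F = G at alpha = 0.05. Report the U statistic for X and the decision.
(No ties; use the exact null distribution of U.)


Step 1: Combine and sort all 10 observations; assign midranks.
sorted (value, group): (13,X), (14,X), (15,X), (17,Y), (19,Y), (22,X), (23,Y), (33,Y), (34,Y), (36,Y)
ranks: 13->1, 14->2, 15->3, 17->4, 19->5, 22->6, 23->7, 33->8, 34->9, 36->10
Step 2: Rank sum for X: R1 = 1 + 2 + 3 + 6 = 12.
Step 3: U_X = R1 - n1(n1+1)/2 = 12 - 4*5/2 = 12 - 10 = 2.
       U_Y = n1*n2 - U_X = 24 - 2 = 22.
Step 4: No ties, so the exact null distribution of U (based on enumerating the C(10,4) = 210 equally likely rank assignments) gives the two-sided p-value.
Step 5: p-value = 0.038095; compare to alpha = 0.05. reject H0.

U_X = 2, p = 0.038095, reject H0 at alpha = 0.05.


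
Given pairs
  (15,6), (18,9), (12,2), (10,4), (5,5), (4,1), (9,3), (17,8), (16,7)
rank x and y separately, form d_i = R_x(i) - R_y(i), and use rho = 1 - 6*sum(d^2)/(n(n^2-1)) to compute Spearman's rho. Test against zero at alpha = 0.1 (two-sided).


Step 1: Rank x and y separately (midranks; no ties here).
rank(x): 15->6, 18->9, 12->5, 10->4, 5->2, 4->1, 9->3, 17->8, 16->7
rank(y): 6->6, 9->9, 2->2, 4->4, 5->5, 1->1, 3->3, 8->8, 7->7
Step 2: d_i = R_x(i) - R_y(i); compute d_i^2.
  (6-6)^2=0, (9-9)^2=0, (5-2)^2=9, (4-4)^2=0, (2-5)^2=9, (1-1)^2=0, (3-3)^2=0, (8-8)^2=0, (7-7)^2=0
sum(d^2) = 18.
Step 3: rho = 1 - 6*18 / (9*(9^2 - 1)) = 1 - 108/720 = 0.850000.
Step 4: Under H0, t = rho * sqrt((n-2)/(1-rho^2)) = 4.2691 ~ t(7).
Step 5: Two-sided p-value from the t-distribution with 7 df = 0.003705.
Step 6: alpha = 0.1. reject H0.

rho = 0.8500, p = 0.003705, reject H0 at alpha = 0.1.


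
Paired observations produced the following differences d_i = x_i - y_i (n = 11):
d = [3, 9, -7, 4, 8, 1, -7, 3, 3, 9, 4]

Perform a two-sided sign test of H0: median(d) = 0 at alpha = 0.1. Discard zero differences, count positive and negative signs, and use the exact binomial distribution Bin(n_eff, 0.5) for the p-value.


Step 1: Discard zero differences. Original n = 11; n_eff = number of nonzero differences = 11.
Nonzero differences (with sign): +3, +9, -7, +4, +8, +1, -7, +3, +3, +9, +4
Step 2: Count signs: positive = 9, negative = 2.
Step 3: Under H0: P(positive) = 0.5, so the number of positives S ~ Bin(11, 0.5).
Step 4: Two-sided exact p-value = sum of Bin(11,0.5) probabilities at or below the observed probability = 0.065430.
Step 5: alpha = 0.1. reject H0.

n_eff = 11, pos = 9, neg = 2, p = 0.065430, reject H0.


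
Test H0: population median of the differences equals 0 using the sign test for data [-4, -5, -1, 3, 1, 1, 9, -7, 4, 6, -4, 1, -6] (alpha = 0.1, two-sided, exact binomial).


Step 1: Discard zero differences. Original n = 13; n_eff = number of nonzero differences = 13.
Nonzero differences (with sign): -4, -5, -1, +3, +1, +1, +9, -7, +4, +6, -4, +1, -6
Step 2: Count signs: positive = 7, negative = 6.
Step 3: Under H0: P(positive) = 0.5, so the number of positives S ~ Bin(13, 0.5).
Step 4: Two-sided exact p-value = sum of Bin(13,0.5) probabilities at or below the observed probability = 1.000000.
Step 5: alpha = 0.1. fail to reject H0.

n_eff = 13, pos = 7, neg = 6, p = 1.000000, fail to reject H0.


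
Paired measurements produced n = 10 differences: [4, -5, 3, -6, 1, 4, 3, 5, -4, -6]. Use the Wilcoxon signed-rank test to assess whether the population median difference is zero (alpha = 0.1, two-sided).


Step 1: Drop any zero differences (none here) and take |d_i|.
|d| = [4, 5, 3, 6, 1, 4, 3, 5, 4, 6]
Step 2: Midrank |d_i| (ties get averaged ranks).
ranks: |4|->5, |5|->7.5, |3|->2.5, |6|->9.5, |1|->1, |4|->5, |3|->2.5, |5|->7.5, |4|->5, |6|->9.5
Step 3: Attach original signs; sum ranks with positive sign and with negative sign.
W+ = 5 + 2.5 + 1 + 5 + 2.5 + 7.5 = 23.5
W- = 7.5 + 9.5 + 5 + 9.5 = 31.5
(Check: W+ + W- = 55 should equal n(n+1)/2 = 55.)
Step 4: Test statistic W = min(W+, W-) = 23.5.
Step 5: Ties in |d|, so use the tie-corrected normal approximation.
        E[W] = n(n+1)/4 = 10*11/4 = 27.5.
        Tie groups: |d|=3 (t=2), |d|=4 (t=3), |d|=5 (t=2), |d|=6 (t=2); sum(t^3 - t) = 42.
        Var[W] = n(n+1)(2n+1)/24 - sum(t^3-t)/48 = 2310/24 - 42/48 = 95.375.
        z = (W - E[W]) / sqrt(Var[W]) = (23.5 - 27.5) / 9.7660 = -0.4096.
        Two-sided p = 2*Phi(z) = 0.682111.
Step 6: alpha = 0.1. fail to reject H0.

W+ = 23.5, W- = 31.5, W = min = 23.5, p = 0.682111, fail to reject H0.


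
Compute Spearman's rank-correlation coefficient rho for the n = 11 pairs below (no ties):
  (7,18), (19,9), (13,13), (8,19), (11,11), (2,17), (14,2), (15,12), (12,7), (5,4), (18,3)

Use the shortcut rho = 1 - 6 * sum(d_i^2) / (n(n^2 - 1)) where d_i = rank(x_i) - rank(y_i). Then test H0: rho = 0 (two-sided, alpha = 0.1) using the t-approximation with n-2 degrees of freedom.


Step 1: Rank x and y separately (midranks; no ties here).
rank(x): 7->3, 19->11, 13->7, 8->4, 11->5, 2->1, 14->8, 15->9, 12->6, 5->2, 18->10
rank(y): 18->10, 9->5, 13->8, 19->11, 11->6, 17->9, 2->1, 12->7, 7->4, 4->3, 3->2
Step 2: d_i = R_x(i) - R_y(i); compute d_i^2.
  (3-10)^2=49, (11-5)^2=36, (7-8)^2=1, (4-11)^2=49, (5-6)^2=1, (1-9)^2=64, (8-1)^2=49, (9-7)^2=4, (6-4)^2=4, (2-3)^2=1, (10-2)^2=64
sum(d^2) = 322.
Step 3: rho = 1 - 6*322 / (11*(11^2 - 1)) = 1 - 1932/1320 = -0.463636.
Step 4: Under H0, t = rho * sqrt((n-2)/(1-rho^2)) = -1.5698 ~ t(9).
Step 5: Two-sided p-value from the t-distribution with 9 df = 0.150901.
Step 6: alpha = 0.1. fail to reject H0.

rho = -0.4636, p = 0.150901, fail to reject H0 at alpha = 0.1.


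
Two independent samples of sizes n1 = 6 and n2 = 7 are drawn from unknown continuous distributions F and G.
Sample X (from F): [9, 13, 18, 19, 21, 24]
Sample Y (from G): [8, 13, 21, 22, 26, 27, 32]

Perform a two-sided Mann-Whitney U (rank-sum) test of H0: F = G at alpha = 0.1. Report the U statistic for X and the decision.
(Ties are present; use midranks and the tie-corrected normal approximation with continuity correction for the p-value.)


Step 1: Combine and sort all 13 observations; assign midranks.
sorted (value, group): (8,Y), (9,X), (13,X), (13,Y), (18,X), (19,X), (21,X), (21,Y), (22,Y), (24,X), (26,Y), (27,Y), (32,Y)
ranks: 8->1, 9->2, 13->3.5, 13->3.5, 18->5, 19->6, 21->7.5, 21->7.5, 22->9, 24->10, 26->11, 27->12, 32->13
Step 2: Rank sum for X: R1 = 2 + 3.5 + 5 + 6 + 7.5 + 10 = 34.
Step 3: U_X = R1 - n1(n1+1)/2 = 34 - 6*7/2 = 34 - 21 = 13.
       U_Y = n1*n2 - U_X = 42 - 13 = 29.
Step 4: Ties are present, so use the tie-corrected normal approximation (with continuity correction) for the p-value.
Step 5: p-value = 0.282651; compare to alpha = 0.1. fail to reject H0.

U_X = 13, p = 0.282651, fail to reject H0 at alpha = 0.1.


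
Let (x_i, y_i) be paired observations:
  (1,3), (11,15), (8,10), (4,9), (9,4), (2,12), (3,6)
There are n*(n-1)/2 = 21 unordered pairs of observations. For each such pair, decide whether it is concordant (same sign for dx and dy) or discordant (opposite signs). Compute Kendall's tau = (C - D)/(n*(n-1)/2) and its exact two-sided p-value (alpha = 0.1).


Step 1: Enumerate the 21 unordered pairs (i,j) with i<j and classify each by sign(x_j-x_i) * sign(y_j-y_i).
  (1,2):dx=+10,dy=+12->C; (1,3):dx=+7,dy=+7->C; (1,4):dx=+3,dy=+6->C; (1,5):dx=+8,dy=+1->C
  (1,6):dx=+1,dy=+9->C; (1,7):dx=+2,dy=+3->C; (2,3):dx=-3,dy=-5->C; (2,4):dx=-7,dy=-6->C
  (2,5):dx=-2,dy=-11->C; (2,6):dx=-9,dy=-3->C; (2,7):dx=-8,dy=-9->C; (3,4):dx=-4,dy=-1->C
  (3,5):dx=+1,dy=-6->D; (3,6):dx=-6,dy=+2->D; (3,7):dx=-5,dy=-4->C; (4,5):dx=+5,dy=-5->D
  (4,6):dx=-2,dy=+3->D; (4,7):dx=-1,dy=-3->C; (5,6):dx=-7,dy=+8->D; (5,7):dx=-6,dy=+2->D
  (6,7):dx=+1,dy=-6->D
Step 2: C = 14, D = 7, total pairs = 21.
Step 3: tau = (C - D)/(n(n-1)/2) = (14 - 7)/21 = 0.333333.
Step 4: Exact two-sided p-value (enumerate n! = 5040 permutations of y under H0): p = 0.381349.
Step 5: alpha = 0.1. fail to reject H0.

tau_b = 0.3333 (C=14, D=7), p = 0.381349, fail to reject H0.


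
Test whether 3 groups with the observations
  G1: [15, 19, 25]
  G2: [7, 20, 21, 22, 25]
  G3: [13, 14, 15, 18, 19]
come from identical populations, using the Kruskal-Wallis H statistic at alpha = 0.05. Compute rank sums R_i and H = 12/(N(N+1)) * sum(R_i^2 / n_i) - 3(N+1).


Step 1: Combine all N = 13 observations and assign midranks.
sorted (value, group, rank): (7,G2,1), (13,G3,2), (14,G3,3), (15,G1,4.5), (15,G3,4.5), (18,G3,6), (19,G1,7.5), (19,G3,7.5), (20,G2,9), (21,G2,10), (22,G2,11), (25,G1,12.5), (25,G2,12.5)
Step 2: Sum ranks within each group.
R_1 = 24.5 (n_1 = 3)
R_2 = 43.5 (n_2 = 5)
R_3 = 23 (n_3 = 5)
Step 3: H = 12/(N(N+1)) * sum(R_i^2/n_i) - 3(N+1)
     = 12/(13*14) * (24.5^2/3 + 43.5^2/5 + 23^2/5) - 3*14
     = 0.065934 * 684.333 - 42
     = 3.120879.
Step 4: Ties present; correction factor C = 1 - 18/(13^3 - 13) = 0.991758. Corrected H = 3.120879 / 0.991758 = 3.146814.
Step 5: Under H0, H ~ chi^2(2); p-value = 0.207338.
Step 6: alpha = 0.05. fail to reject H0.

H = 3.1468, df = 2, p = 0.207338, fail to reject H0.


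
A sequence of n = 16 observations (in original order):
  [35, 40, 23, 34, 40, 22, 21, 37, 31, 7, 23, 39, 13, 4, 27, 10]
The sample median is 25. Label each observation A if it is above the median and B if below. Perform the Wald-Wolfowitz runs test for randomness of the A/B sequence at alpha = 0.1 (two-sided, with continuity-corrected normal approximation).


Step 1: Compute median = 25; label A = above, B = below.
Labels in order: AABAABBAABBABBAB  (n_A = 8, n_B = 8)
Step 2: Count runs R = 10.
Step 3: Under H0 (random ordering), E[R] = 2*n_A*n_B/(n_A+n_B) + 1 = 2*8*8/16 + 1 = 9.0000.
        Var[R] = 2*n_A*n_B*(2*n_A*n_B - n_A - n_B) / ((n_A+n_B)^2 * (n_A+n_B-1)) = 14336/3840 = 3.7333.
        SD[R] = 1.9322.
Step 4: Continuity-corrected z = (R - 0.5 - E[R]) / SD[R] = (10 - 0.5 - 9.0000) / 1.9322 = 0.2588.
Step 5: Two-sided p-value via normal approximation = 2*(1 - Phi(|z|)) = 0.795809.
Step 6: alpha = 0.1. fail to reject H0.

R = 10, z = 0.2588, p = 0.795809, fail to reject H0.


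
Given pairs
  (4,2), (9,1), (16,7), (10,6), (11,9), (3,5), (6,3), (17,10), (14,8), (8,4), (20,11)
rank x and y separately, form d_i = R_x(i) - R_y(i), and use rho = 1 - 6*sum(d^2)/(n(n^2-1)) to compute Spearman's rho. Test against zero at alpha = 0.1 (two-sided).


Step 1: Rank x and y separately (midranks; no ties here).
rank(x): 4->2, 9->5, 16->9, 10->6, 11->7, 3->1, 6->3, 17->10, 14->8, 8->4, 20->11
rank(y): 2->2, 1->1, 7->7, 6->6, 9->9, 5->5, 3->3, 10->10, 8->8, 4->4, 11->11
Step 2: d_i = R_x(i) - R_y(i); compute d_i^2.
  (2-2)^2=0, (5-1)^2=16, (9-7)^2=4, (6-6)^2=0, (7-9)^2=4, (1-5)^2=16, (3-3)^2=0, (10-10)^2=0, (8-8)^2=0, (4-4)^2=0, (11-11)^2=0
sum(d^2) = 40.
Step 3: rho = 1 - 6*40 / (11*(11^2 - 1)) = 1 - 240/1320 = 0.818182.
Step 4: Under H0, t = rho * sqrt((n-2)/(1-rho^2)) = 4.2691 ~ t(9).
Step 5: Two-sided p-value from the t-distribution with 9 df = 0.002083.
Step 6: alpha = 0.1. reject H0.

rho = 0.8182, p = 0.002083, reject H0 at alpha = 0.1.


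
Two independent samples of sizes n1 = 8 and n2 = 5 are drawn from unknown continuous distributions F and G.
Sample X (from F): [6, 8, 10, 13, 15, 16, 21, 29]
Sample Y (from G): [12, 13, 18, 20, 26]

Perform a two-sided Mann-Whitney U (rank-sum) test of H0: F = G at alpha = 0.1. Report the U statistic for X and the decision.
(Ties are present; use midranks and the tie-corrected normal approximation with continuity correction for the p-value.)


Step 1: Combine and sort all 13 observations; assign midranks.
sorted (value, group): (6,X), (8,X), (10,X), (12,Y), (13,X), (13,Y), (15,X), (16,X), (18,Y), (20,Y), (21,X), (26,Y), (29,X)
ranks: 6->1, 8->2, 10->3, 12->4, 13->5.5, 13->5.5, 15->7, 16->8, 18->9, 20->10, 21->11, 26->12, 29->13
Step 2: Rank sum for X: R1 = 1 + 2 + 3 + 5.5 + 7 + 8 + 11 + 13 = 50.5.
Step 3: U_X = R1 - n1(n1+1)/2 = 50.5 - 8*9/2 = 50.5 - 36 = 14.5.
       U_Y = n1*n2 - U_X = 40 - 14.5 = 25.5.
Step 4: Ties are present, so use the tie-corrected normal approximation (with continuity correction) for the p-value.
Step 5: p-value = 0.463600; compare to alpha = 0.1. fail to reject H0.

U_X = 14.5, p = 0.463600, fail to reject H0 at alpha = 0.1.


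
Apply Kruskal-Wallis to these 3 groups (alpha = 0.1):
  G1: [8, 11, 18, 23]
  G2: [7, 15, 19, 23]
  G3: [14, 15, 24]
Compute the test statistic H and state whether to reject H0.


Step 1: Combine all N = 11 observations and assign midranks.
sorted (value, group, rank): (7,G2,1), (8,G1,2), (11,G1,3), (14,G3,4), (15,G2,5.5), (15,G3,5.5), (18,G1,7), (19,G2,8), (23,G1,9.5), (23,G2,9.5), (24,G3,11)
Step 2: Sum ranks within each group.
R_1 = 21.5 (n_1 = 4)
R_2 = 24 (n_2 = 4)
R_3 = 20.5 (n_3 = 3)
Step 3: H = 12/(N(N+1)) * sum(R_i^2/n_i) - 3(N+1)
     = 12/(11*12) * (21.5^2/4 + 24^2/4 + 20.5^2/3) - 3*12
     = 0.090909 * 399.646 - 36
     = 0.331439.
Step 4: Ties present; correction factor C = 1 - 12/(11^3 - 11) = 0.990909. Corrected H = 0.331439 / 0.990909 = 0.334480.
Step 5: Under H0, H ~ chi^2(2); p-value = 0.845996.
Step 6: alpha = 0.1. fail to reject H0.

H = 0.3345, df = 2, p = 0.845996, fail to reject H0.


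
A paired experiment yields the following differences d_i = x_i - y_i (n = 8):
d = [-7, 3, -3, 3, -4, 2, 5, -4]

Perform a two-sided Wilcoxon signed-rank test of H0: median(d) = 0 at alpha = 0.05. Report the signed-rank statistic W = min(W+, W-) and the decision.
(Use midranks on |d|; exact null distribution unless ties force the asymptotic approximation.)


Step 1: Drop any zero differences (none here) and take |d_i|.
|d| = [7, 3, 3, 3, 4, 2, 5, 4]
Step 2: Midrank |d_i| (ties get averaged ranks).
ranks: |7|->8, |3|->3, |3|->3, |3|->3, |4|->5.5, |2|->1, |5|->7, |4|->5.5
Step 3: Attach original signs; sum ranks with positive sign and with negative sign.
W+ = 3 + 3 + 1 + 7 = 14
W- = 8 + 3 + 5.5 + 5.5 = 22
(Check: W+ + W- = 36 should equal n(n+1)/2 = 36.)
Step 4: Test statistic W = min(W+, W-) = 14.
Step 5: Ties in |d|, so use the tie-corrected normal approximation.
        E[W] = n(n+1)/4 = 8*9/4 = 18.
        Tie groups: |d|=3 (t=3), |d|=4 (t=2); sum(t^3 - t) = 30.
        Var[W] = n(n+1)(2n+1)/24 - sum(t^3-t)/48 = 1224/24 - 30/48 = 50.375.
        z = (W - E[W]) / sqrt(Var[W]) = (14 - 18) / 7.0975 = -0.5636.
        Two-sided p = 2*Phi(z) = 0.573043.
Step 6: alpha = 0.05. fail to reject H0.

W+ = 14, W- = 22, W = min = 14, p = 0.573043, fail to reject H0.


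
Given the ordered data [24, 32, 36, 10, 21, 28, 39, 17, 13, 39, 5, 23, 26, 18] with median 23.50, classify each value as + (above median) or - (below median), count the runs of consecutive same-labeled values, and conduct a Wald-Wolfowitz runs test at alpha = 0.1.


Step 1: Compute median = 23.50; label A = above, B = below.
Labels in order: AAABBAABBABBAB  (n_A = 7, n_B = 7)
Step 2: Count runs R = 8.
Step 3: Under H0 (random ordering), E[R] = 2*n_A*n_B/(n_A+n_B) + 1 = 2*7*7/14 + 1 = 8.0000.
        Var[R] = 2*n_A*n_B*(2*n_A*n_B - n_A - n_B) / ((n_A+n_B)^2 * (n_A+n_B-1)) = 8232/2548 = 3.2308.
        SD[R] = 1.7974.
Step 4: R = E[R], so z = 0 with no continuity correction.
Step 5: Two-sided p-value via normal approximation = 2*(1 - Phi(|z|)) = 1.000000.
Step 6: alpha = 0.1. fail to reject H0.

R = 8, z = 0.0000, p = 1.000000, fail to reject H0.


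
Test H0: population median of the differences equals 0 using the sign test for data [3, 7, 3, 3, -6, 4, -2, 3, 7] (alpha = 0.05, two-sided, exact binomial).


Step 1: Discard zero differences. Original n = 9; n_eff = number of nonzero differences = 9.
Nonzero differences (with sign): +3, +7, +3, +3, -6, +4, -2, +3, +7
Step 2: Count signs: positive = 7, negative = 2.
Step 3: Under H0: P(positive) = 0.5, so the number of positives S ~ Bin(9, 0.5).
Step 4: Two-sided exact p-value = sum of Bin(9,0.5) probabilities at or below the observed probability = 0.179688.
Step 5: alpha = 0.05. fail to reject H0.

n_eff = 9, pos = 7, neg = 2, p = 0.179688, fail to reject H0.


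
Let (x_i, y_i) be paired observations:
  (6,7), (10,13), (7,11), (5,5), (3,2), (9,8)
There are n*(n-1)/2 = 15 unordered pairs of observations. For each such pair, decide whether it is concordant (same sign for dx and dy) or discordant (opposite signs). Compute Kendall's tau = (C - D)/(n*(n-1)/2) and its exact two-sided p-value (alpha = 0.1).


Step 1: Enumerate the 15 unordered pairs (i,j) with i<j and classify each by sign(x_j-x_i) * sign(y_j-y_i).
  (1,2):dx=+4,dy=+6->C; (1,3):dx=+1,dy=+4->C; (1,4):dx=-1,dy=-2->C; (1,5):dx=-3,dy=-5->C
  (1,6):dx=+3,dy=+1->C; (2,3):dx=-3,dy=-2->C; (2,4):dx=-5,dy=-8->C; (2,5):dx=-7,dy=-11->C
  (2,6):dx=-1,dy=-5->C; (3,4):dx=-2,dy=-6->C; (3,5):dx=-4,dy=-9->C; (3,6):dx=+2,dy=-3->D
  (4,5):dx=-2,dy=-3->C; (4,6):dx=+4,dy=+3->C; (5,6):dx=+6,dy=+6->C
Step 2: C = 14, D = 1, total pairs = 15.
Step 3: tau = (C - D)/(n(n-1)/2) = (14 - 1)/15 = 0.866667.
Step 4: Exact two-sided p-value (enumerate n! = 720 permutations of y under H0): p = 0.016667.
Step 5: alpha = 0.1. reject H0.

tau_b = 0.8667 (C=14, D=1), p = 0.016667, reject H0.


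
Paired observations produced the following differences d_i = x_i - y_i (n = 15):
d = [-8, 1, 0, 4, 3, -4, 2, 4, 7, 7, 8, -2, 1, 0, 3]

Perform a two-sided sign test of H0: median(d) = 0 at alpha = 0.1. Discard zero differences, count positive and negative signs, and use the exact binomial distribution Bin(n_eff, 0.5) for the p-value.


Step 1: Discard zero differences. Original n = 15; n_eff = number of nonzero differences = 13.
Nonzero differences (with sign): -8, +1, +4, +3, -4, +2, +4, +7, +7, +8, -2, +1, +3
Step 2: Count signs: positive = 10, negative = 3.
Step 3: Under H0: P(positive) = 0.5, so the number of positives S ~ Bin(13, 0.5).
Step 4: Two-sided exact p-value = sum of Bin(13,0.5) probabilities at or below the observed probability = 0.092285.
Step 5: alpha = 0.1. reject H0.

n_eff = 13, pos = 10, neg = 3, p = 0.092285, reject H0.


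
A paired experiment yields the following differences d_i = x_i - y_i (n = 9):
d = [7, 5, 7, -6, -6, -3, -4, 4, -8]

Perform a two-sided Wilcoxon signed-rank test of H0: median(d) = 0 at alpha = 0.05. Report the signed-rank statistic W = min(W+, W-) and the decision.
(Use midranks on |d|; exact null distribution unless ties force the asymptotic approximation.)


Step 1: Drop any zero differences (none here) and take |d_i|.
|d| = [7, 5, 7, 6, 6, 3, 4, 4, 8]
Step 2: Midrank |d_i| (ties get averaged ranks).
ranks: |7|->7.5, |5|->4, |7|->7.5, |6|->5.5, |6|->5.5, |3|->1, |4|->2.5, |4|->2.5, |8|->9
Step 3: Attach original signs; sum ranks with positive sign and with negative sign.
W+ = 7.5 + 4 + 7.5 + 2.5 = 21.5
W- = 5.5 + 5.5 + 1 + 2.5 + 9 = 23.5
(Check: W+ + W- = 45 should equal n(n+1)/2 = 45.)
Step 4: Test statistic W = min(W+, W-) = 21.5.
Step 5: Ties in |d|, so use the tie-corrected normal approximation.
        E[W] = n(n+1)/4 = 9*10/4 = 22.5.
        Tie groups: |d|=4 (t=2), |d|=6 (t=2), |d|=7 (t=2); sum(t^3 - t) = 18.
        Var[W] = n(n+1)(2n+1)/24 - sum(t^3-t)/48 = 1710/24 - 18/48 = 70.875.
        z = (W - E[W]) / sqrt(Var[W]) = (21.5 - 22.5) / 8.4187 = -0.1188.
        Two-sided p = 2*Phi(z) = 0.905447.
Step 6: alpha = 0.05. fail to reject H0.

W+ = 21.5, W- = 23.5, W = min = 21.5, p = 0.905447, fail to reject H0.


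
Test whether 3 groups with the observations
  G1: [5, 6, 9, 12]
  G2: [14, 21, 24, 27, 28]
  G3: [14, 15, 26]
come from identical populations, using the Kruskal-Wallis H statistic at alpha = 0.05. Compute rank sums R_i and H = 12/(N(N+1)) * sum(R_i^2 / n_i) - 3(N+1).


Step 1: Combine all N = 12 observations and assign midranks.
sorted (value, group, rank): (5,G1,1), (6,G1,2), (9,G1,3), (12,G1,4), (14,G2,5.5), (14,G3,5.5), (15,G3,7), (21,G2,8), (24,G2,9), (26,G3,10), (27,G2,11), (28,G2,12)
Step 2: Sum ranks within each group.
R_1 = 10 (n_1 = 4)
R_2 = 45.5 (n_2 = 5)
R_3 = 22.5 (n_3 = 3)
Step 3: H = 12/(N(N+1)) * sum(R_i^2/n_i) - 3(N+1)
     = 12/(12*13) * (10^2/4 + 45.5^2/5 + 22.5^2/3) - 3*13
     = 0.076923 * 607.8 - 39
     = 7.753846.
Step 4: Ties present; correction factor C = 1 - 6/(12^3 - 12) = 0.996503. Corrected H = 7.753846 / 0.996503 = 7.781053.
Step 5: Under H0, H ~ chi^2(2); p-value = 0.020435.
Step 6: alpha = 0.05. reject H0.

H = 7.7811, df = 2, p = 0.020435, reject H0.


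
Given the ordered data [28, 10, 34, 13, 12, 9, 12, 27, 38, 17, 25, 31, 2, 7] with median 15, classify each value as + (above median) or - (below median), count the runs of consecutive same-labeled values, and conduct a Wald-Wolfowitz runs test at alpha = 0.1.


Step 1: Compute median = 15; label A = above, B = below.
Labels in order: ABABBBBAAAAABB  (n_A = 7, n_B = 7)
Step 2: Count runs R = 6.
Step 3: Under H0 (random ordering), E[R] = 2*n_A*n_B/(n_A+n_B) + 1 = 2*7*7/14 + 1 = 8.0000.
        Var[R] = 2*n_A*n_B*(2*n_A*n_B - n_A - n_B) / ((n_A+n_B)^2 * (n_A+n_B-1)) = 8232/2548 = 3.2308.
        SD[R] = 1.7974.
Step 4: Continuity-corrected z = (R + 0.5 - E[R]) / SD[R] = (6 + 0.5 - 8.0000) / 1.7974 = -0.8345.
Step 5: Two-sided p-value via normal approximation = 2*(1 - Phi(|z|)) = 0.403986.
Step 6: alpha = 0.1. fail to reject H0.

R = 6, z = -0.8345, p = 0.403986, fail to reject H0.


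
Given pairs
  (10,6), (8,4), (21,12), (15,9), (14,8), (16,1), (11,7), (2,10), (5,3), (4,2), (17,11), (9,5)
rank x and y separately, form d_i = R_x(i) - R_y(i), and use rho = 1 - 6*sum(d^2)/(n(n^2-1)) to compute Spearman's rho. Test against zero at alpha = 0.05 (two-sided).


Step 1: Rank x and y separately (midranks; no ties here).
rank(x): 10->6, 8->4, 21->12, 15->9, 14->8, 16->10, 11->7, 2->1, 5->3, 4->2, 17->11, 9->5
rank(y): 6->6, 4->4, 12->12, 9->9, 8->8, 1->1, 7->7, 10->10, 3->3, 2->2, 11->11, 5->5
Step 2: d_i = R_x(i) - R_y(i); compute d_i^2.
  (6-6)^2=0, (4-4)^2=0, (12-12)^2=0, (9-9)^2=0, (8-8)^2=0, (10-1)^2=81, (7-7)^2=0, (1-10)^2=81, (3-3)^2=0, (2-2)^2=0, (11-11)^2=0, (5-5)^2=0
sum(d^2) = 162.
Step 3: rho = 1 - 6*162 / (12*(12^2 - 1)) = 1 - 972/1716 = 0.433566.
Step 4: Under H0, t = rho * sqrt((n-2)/(1-rho^2)) = 1.5215 ~ t(10).
Step 5: Two-sided p-value from the t-distribution with 10 df = 0.159106.
Step 6: alpha = 0.05. fail to reject H0.

rho = 0.4336, p = 0.159106, fail to reject H0 at alpha = 0.05.


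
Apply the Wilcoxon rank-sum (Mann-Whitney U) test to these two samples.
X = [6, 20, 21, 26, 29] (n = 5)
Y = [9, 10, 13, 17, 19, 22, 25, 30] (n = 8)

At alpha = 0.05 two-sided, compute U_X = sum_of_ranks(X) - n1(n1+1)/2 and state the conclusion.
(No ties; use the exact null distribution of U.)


Step 1: Combine and sort all 13 observations; assign midranks.
sorted (value, group): (6,X), (9,Y), (10,Y), (13,Y), (17,Y), (19,Y), (20,X), (21,X), (22,Y), (25,Y), (26,X), (29,X), (30,Y)
ranks: 6->1, 9->2, 10->3, 13->4, 17->5, 19->6, 20->7, 21->8, 22->9, 25->10, 26->11, 29->12, 30->13
Step 2: Rank sum for X: R1 = 1 + 7 + 8 + 11 + 12 = 39.
Step 3: U_X = R1 - n1(n1+1)/2 = 39 - 5*6/2 = 39 - 15 = 24.
       U_Y = n1*n2 - U_X = 40 - 24 = 16.
Step 4: No ties, so the exact null distribution of U (based on enumerating the C(13,5) = 1287 equally likely rank assignments) gives the two-sided p-value.
Step 5: p-value = 0.621601; compare to alpha = 0.05. fail to reject H0.

U_X = 24, p = 0.621601, fail to reject H0 at alpha = 0.05.


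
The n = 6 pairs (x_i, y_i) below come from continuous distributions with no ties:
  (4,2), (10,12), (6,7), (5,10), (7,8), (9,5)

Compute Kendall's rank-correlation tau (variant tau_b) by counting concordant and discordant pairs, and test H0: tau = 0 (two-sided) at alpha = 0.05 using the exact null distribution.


Step 1: Enumerate the 15 unordered pairs (i,j) with i<j and classify each by sign(x_j-x_i) * sign(y_j-y_i).
  (1,2):dx=+6,dy=+10->C; (1,3):dx=+2,dy=+5->C; (1,4):dx=+1,dy=+8->C; (1,5):dx=+3,dy=+6->C
  (1,6):dx=+5,dy=+3->C; (2,3):dx=-4,dy=-5->C; (2,4):dx=-5,dy=-2->C; (2,5):dx=-3,dy=-4->C
  (2,6):dx=-1,dy=-7->C; (3,4):dx=-1,dy=+3->D; (3,5):dx=+1,dy=+1->C; (3,6):dx=+3,dy=-2->D
  (4,5):dx=+2,dy=-2->D; (4,6):dx=+4,dy=-5->D; (5,6):dx=+2,dy=-3->D
Step 2: C = 10, D = 5, total pairs = 15.
Step 3: tau = (C - D)/(n(n-1)/2) = (10 - 5)/15 = 0.333333.
Step 4: Exact two-sided p-value (enumerate n! = 720 permutations of y under H0): p = 0.469444.
Step 5: alpha = 0.05. fail to reject H0.

tau_b = 0.3333 (C=10, D=5), p = 0.469444, fail to reject H0.


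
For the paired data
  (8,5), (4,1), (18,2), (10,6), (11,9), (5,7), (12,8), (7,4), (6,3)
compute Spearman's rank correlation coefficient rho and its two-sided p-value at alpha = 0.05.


Step 1: Rank x and y separately (midranks; no ties here).
rank(x): 8->5, 4->1, 18->9, 10->6, 11->7, 5->2, 12->8, 7->4, 6->3
rank(y): 5->5, 1->1, 2->2, 6->6, 9->9, 7->7, 8->8, 4->4, 3->3
Step 2: d_i = R_x(i) - R_y(i); compute d_i^2.
  (5-5)^2=0, (1-1)^2=0, (9-2)^2=49, (6-6)^2=0, (7-9)^2=4, (2-7)^2=25, (8-8)^2=0, (4-4)^2=0, (3-3)^2=0
sum(d^2) = 78.
Step 3: rho = 1 - 6*78 / (9*(9^2 - 1)) = 1 - 468/720 = 0.350000.
Step 4: Under H0, t = rho * sqrt((n-2)/(1-rho^2)) = 0.9885 ~ t(7).
Step 5: Two-sided p-value from the t-distribution with 7 df = 0.355820.
Step 6: alpha = 0.05. fail to reject H0.

rho = 0.3500, p = 0.355820, fail to reject H0 at alpha = 0.05.


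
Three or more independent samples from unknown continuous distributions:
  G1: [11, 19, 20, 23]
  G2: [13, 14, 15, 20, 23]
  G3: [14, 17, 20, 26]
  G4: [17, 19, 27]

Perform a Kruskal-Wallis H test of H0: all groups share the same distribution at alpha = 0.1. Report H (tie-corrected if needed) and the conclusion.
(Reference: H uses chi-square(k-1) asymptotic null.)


Step 1: Combine all N = 16 observations and assign midranks.
sorted (value, group, rank): (11,G1,1), (13,G2,2), (14,G2,3.5), (14,G3,3.5), (15,G2,5), (17,G3,6.5), (17,G4,6.5), (19,G1,8.5), (19,G4,8.5), (20,G1,11), (20,G2,11), (20,G3,11), (23,G1,13.5), (23,G2,13.5), (26,G3,15), (27,G4,16)
Step 2: Sum ranks within each group.
R_1 = 34 (n_1 = 4)
R_2 = 35 (n_2 = 5)
R_3 = 36 (n_3 = 4)
R_4 = 31 (n_4 = 3)
Step 3: H = 12/(N(N+1)) * sum(R_i^2/n_i) - 3(N+1)
     = 12/(16*17) * (34^2/4 + 35^2/5 + 36^2/4 + 31^2/3) - 3*17
     = 0.044118 * 1178.33 - 51
     = 0.985294.
Step 4: Ties present; correction factor C = 1 - 48/(16^3 - 16) = 0.988235. Corrected H = 0.985294 / 0.988235 = 0.997024.
Step 5: Under H0, H ~ chi^2(3); p-value = 0.801972.
Step 6: alpha = 0.1. fail to reject H0.

H = 0.9970, df = 3, p = 0.801972, fail to reject H0.


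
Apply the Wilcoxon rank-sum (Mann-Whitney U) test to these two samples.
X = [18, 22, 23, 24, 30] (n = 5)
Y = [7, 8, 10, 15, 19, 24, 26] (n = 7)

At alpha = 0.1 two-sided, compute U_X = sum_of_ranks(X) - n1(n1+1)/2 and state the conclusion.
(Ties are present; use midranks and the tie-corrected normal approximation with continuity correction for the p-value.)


Step 1: Combine and sort all 12 observations; assign midranks.
sorted (value, group): (7,Y), (8,Y), (10,Y), (15,Y), (18,X), (19,Y), (22,X), (23,X), (24,X), (24,Y), (26,Y), (30,X)
ranks: 7->1, 8->2, 10->3, 15->4, 18->5, 19->6, 22->7, 23->8, 24->9.5, 24->9.5, 26->11, 30->12
Step 2: Rank sum for X: R1 = 5 + 7 + 8 + 9.5 + 12 = 41.5.
Step 3: U_X = R1 - n1(n1+1)/2 = 41.5 - 5*6/2 = 41.5 - 15 = 26.5.
       U_Y = n1*n2 - U_X = 35 - 26.5 = 8.5.
Step 4: Ties are present, so use the tie-corrected normal approximation (with continuity correction) for the p-value.
Step 5: p-value = 0.166721; compare to alpha = 0.1. fail to reject H0.

U_X = 26.5, p = 0.166721, fail to reject H0 at alpha = 0.1.


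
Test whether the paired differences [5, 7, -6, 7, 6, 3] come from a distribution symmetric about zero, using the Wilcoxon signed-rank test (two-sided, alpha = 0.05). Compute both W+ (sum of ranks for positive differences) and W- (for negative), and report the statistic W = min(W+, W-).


Step 1: Drop any zero differences (none here) and take |d_i|.
|d| = [5, 7, 6, 7, 6, 3]
Step 2: Midrank |d_i| (ties get averaged ranks).
ranks: |5|->2, |7|->5.5, |6|->3.5, |7|->5.5, |6|->3.5, |3|->1
Step 3: Attach original signs; sum ranks with positive sign and with negative sign.
W+ = 2 + 5.5 + 5.5 + 3.5 + 1 = 17.5
W- = 3.5 = 3.5
(Check: W+ + W- = 21 should equal n(n+1)/2 = 21.)
Step 4: Test statistic W = min(W+, W-) = 3.5.
Step 5: Ties in |d|, so use the tie-corrected normal approximation.
        E[W] = n(n+1)/4 = 6*7/4 = 10.5.
        Tie groups: |d|=6 (t=2), |d|=7 (t=2); sum(t^3 - t) = 12.
        Var[W] = n(n+1)(2n+1)/24 - sum(t^3-t)/48 = 546/24 - 12/48 = 22.5.
        z = (W - E[W]) / sqrt(Var[W]) = (3.5 - 10.5) / 4.7434 = -1.4757.
        Two-sided p = 2*Phi(z) = 0.140017.
Step 6: alpha = 0.05. fail to reject H0.

W+ = 17.5, W- = 3.5, W = min = 3.5, p = 0.140017, fail to reject H0.


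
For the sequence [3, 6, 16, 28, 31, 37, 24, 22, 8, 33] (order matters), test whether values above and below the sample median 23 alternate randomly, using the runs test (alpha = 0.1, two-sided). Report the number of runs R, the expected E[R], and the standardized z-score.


Step 1: Compute median = 23; label A = above, B = below.
Labels in order: BBBAAAABBA  (n_A = 5, n_B = 5)
Step 2: Count runs R = 4.
Step 3: Under H0 (random ordering), E[R] = 2*n_A*n_B/(n_A+n_B) + 1 = 2*5*5/10 + 1 = 6.0000.
        Var[R] = 2*n_A*n_B*(2*n_A*n_B - n_A - n_B) / ((n_A+n_B)^2 * (n_A+n_B-1)) = 2000/900 = 2.2222.
        SD[R] = 1.4907.
Step 4: Continuity-corrected z = (R + 0.5 - E[R]) / SD[R] = (4 + 0.5 - 6.0000) / 1.4907 = -1.0062.
Step 5: Two-sided p-value via normal approximation = 2*(1 - Phi(|z|)) = 0.314305.
Step 6: alpha = 0.1. fail to reject H0.

R = 4, z = -1.0062, p = 0.314305, fail to reject H0.


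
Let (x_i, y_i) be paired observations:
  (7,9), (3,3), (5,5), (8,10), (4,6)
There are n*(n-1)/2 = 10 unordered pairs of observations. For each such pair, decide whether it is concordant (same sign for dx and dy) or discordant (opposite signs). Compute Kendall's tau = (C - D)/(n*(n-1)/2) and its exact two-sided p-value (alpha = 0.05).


Step 1: Enumerate the 10 unordered pairs (i,j) with i<j and classify each by sign(x_j-x_i) * sign(y_j-y_i).
  (1,2):dx=-4,dy=-6->C; (1,3):dx=-2,dy=-4->C; (1,4):dx=+1,dy=+1->C; (1,5):dx=-3,dy=-3->C
  (2,3):dx=+2,dy=+2->C; (2,4):dx=+5,dy=+7->C; (2,5):dx=+1,dy=+3->C; (3,4):dx=+3,dy=+5->C
  (3,5):dx=-1,dy=+1->D; (4,5):dx=-4,dy=-4->C
Step 2: C = 9, D = 1, total pairs = 10.
Step 3: tau = (C - D)/(n(n-1)/2) = (9 - 1)/10 = 0.800000.
Step 4: Exact two-sided p-value (enumerate n! = 120 permutations of y under H0): p = 0.083333.
Step 5: alpha = 0.05. fail to reject H0.

tau_b = 0.8000 (C=9, D=1), p = 0.083333, fail to reject H0.


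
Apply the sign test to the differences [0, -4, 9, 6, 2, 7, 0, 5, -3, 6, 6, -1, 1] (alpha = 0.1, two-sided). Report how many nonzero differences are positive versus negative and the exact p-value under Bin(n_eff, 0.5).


Step 1: Discard zero differences. Original n = 13; n_eff = number of nonzero differences = 11.
Nonzero differences (with sign): -4, +9, +6, +2, +7, +5, -3, +6, +6, -1, +1
Step 2: Count signs: positive = 8, negative = 3.
Step 3: Under H0: P(positive) = 0.5, so the number of positives S ~ Bin(11, 0.5).
Step 4: Two-sided exact p-value = sum of Bin(11,0.5) probabilities at or below the observed probability = 0.226562.
Step 5: alpha = 0.1. fail to reject H0.

n_eff = 11, pos = 8, neg = 3, p = 0.226562, fail to reject H0.


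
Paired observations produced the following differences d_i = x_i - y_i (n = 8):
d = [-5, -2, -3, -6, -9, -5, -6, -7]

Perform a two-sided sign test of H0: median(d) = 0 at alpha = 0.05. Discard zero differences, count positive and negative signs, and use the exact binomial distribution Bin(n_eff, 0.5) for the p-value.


Step 1: Discard zero differences. Original n = 8; n_eff = number of nonzero differences = 8.
Nonzero differences (with sign): -5, -2, -3, -6, -9, -5, -6, -7
Step 2: Count signs: positive = 0, negative = 8.
Step 3: Under H0: P(positive) = 0.5, so the number of positives S ~ Bin(8, 0.5).
Step 4: Two-sided exact p-value = sum of Bin(8,0.5) probabilities at or below the observed probability = 0.007812.
Step 5: alpha = 0.05. reject H0.

n_eff = 8, pos = 0, neg = 8, p = 0.007812, reject H0.


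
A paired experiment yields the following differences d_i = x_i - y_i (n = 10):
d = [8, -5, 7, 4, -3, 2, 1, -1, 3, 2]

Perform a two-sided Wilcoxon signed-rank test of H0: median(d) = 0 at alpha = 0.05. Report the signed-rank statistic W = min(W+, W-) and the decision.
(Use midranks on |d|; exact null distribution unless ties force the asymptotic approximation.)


Step 1: Drop any zero differences (none here) and take |d_i|.
|d| = [8, 5, 7, 4, 3, 2, 1, 1, 3, 2]
Step 2: Midrank |d_i| (ties get averaged ranks).
ranks: |8|->10, |5|->8, |7|->9, |4|->7, |3|->5.5, |2|->3.5, |1|->1.5, |1|->1.5, |3|->5.5, |2|->3.5
Step 3: Attach original signs; sum ranks with positive sign and with negative sign.
W+ = 10 + 9 + 7 + 3.5 + 1.5 + 5.5 + 3.5 = 40
W- = 8 + 5.5 + 1.5 = 15
(Check: W+ + W- = 55 should equal n(n+1)/2 = 55.)
Step 4: Test statistic W = min(W+, W-) = 15.
Step 5: Ties in |d|, so use the tie-corrected normal approximation.
        E[W] = n(n+1)/4 = 10*11/4 = 27.5.
        Tie groups: |d|=1 (t=2), |d|=2 (t=2), |d|=3 (t=2); sum(t^3 - t) = 18.
        Var[W] = n(n+1)(2n+1)/24 - sum(t^3-t)/48 = 2310/24 - 18/48 = 95.875.
        z = (W - E[W]) / sqrt(Var[W]) = (15 - 27.5) / 9.7916 = -1.2766.
        Two-sided p = 2*Phi(z) = 0.201741.
Step 6: alpha = 0.05. fail to reject H0.

W+ = 40, W- = 15, W = min = 15, p = 0.201741, fail to reject H0.


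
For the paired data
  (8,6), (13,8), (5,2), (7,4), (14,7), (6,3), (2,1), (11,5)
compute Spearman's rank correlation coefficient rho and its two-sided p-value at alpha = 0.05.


Step 1: Rank x and y separately (midranks; no ties here).
rank(x): 8->5, 13->7, 5->2, 7->4, 14->8, 6->3, 2->1, 11->6
rank(y): 6->6, 8->8, 2->2, 4->4, 7->7, 3->3, 1->1, 5->5
Step 2: d_i = R_x(i) - R_y(i); compute d_i^2.
  (5-6)^2=1, (7-8)^2=1, (2-2)^2=0, (4-4)^2=0, (8-7)^2=1, (3-3)^2=0, (1-1)^2=0, (6-5)^2=1
sum(d^2) = 4.
Step 3: rho = 1 - 6*4 / (8*(8^2 - 1)) = 1 - 24/504 = 0.952381.
Step 4: Under H0, t = rho * sqrt((n-2)/(1-rho^2)) = 7.6509 ~ t(6).
Step 5: Two-sided p-value from the t-distribution with 6 df = 0.000260.
Step 6: alpha = 0.05. reject H0.

rho = 0.9524, p = 0.000260, reject H0 at alpha = 0.05.


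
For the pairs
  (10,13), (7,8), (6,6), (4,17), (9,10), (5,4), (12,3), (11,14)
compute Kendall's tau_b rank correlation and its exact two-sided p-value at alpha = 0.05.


Step 1: Enumerate the 28 unordered pairs (i,j) with i<j and classify each by sign(x_j-x_i) * sign(y_j-y_i).
  (1,2):dx=-3,dy=-5->C; (1,3):dx=-4,dy=-7->C; (1,4):dx=-6,dy=+4->D; (1,5):dx=-1,dy=-3->C
  (1,6):dx=-5,dy=-9->C; (1,7):dx=+2,dy=-10->D; (1,8):dx=+1,dy=+1->C; (2,3):dx=-1,dy=-2->C
  (2,4):dx=-3,dy=+9->D; (2,5):dx=+2,dy=+2->C; (2,6):dx=-2,dy=-4->C; (2,7):dx=+5,dy=-5->D
  (2,8):dx=+4,dy=+6->C; (3,4):dx=-2,dy=+11->D; (3,5):dx=+3,dy=+4->C; (3,6):dx=-1,dy=-2->C
  (3,7):dx=+6,dy=-3->D; (3,8):dx=+5,dy=+8->C; (4,5):dx=+5,dy=-7->D; (4,6):dx=+1,dy=-13->D
  (4,7):dx=+8,dy=-14->D; (4,8):dx=+7,dy=-3->D; (5,6):dx=-4,dy=-6->C; (5,7):dx=+3,dy=-7->D
  (5,8):dx=+2,dy=+4->C; (6,7):dx=+7,dy=-1->D; (6,8):dx=+6,dy=+10->C; (7,8):dx=-1,dy=+11->D
Step 2: C = 15, D = 13, total pairs = 28.
Step 3: tau = (C - D)/(n(n-1)/2) = (15 - 13)/28 = 0.071429.
Step 4: Exact two-sided p-value (enumerate n! = 40320 permutations of y under H0): p = 0.904861.
Step 5: alpha = 0.05. fail to reject H0.

tau_b = 0.0714 (C=15, D=13), p = 0.904861, fail to reject H0.


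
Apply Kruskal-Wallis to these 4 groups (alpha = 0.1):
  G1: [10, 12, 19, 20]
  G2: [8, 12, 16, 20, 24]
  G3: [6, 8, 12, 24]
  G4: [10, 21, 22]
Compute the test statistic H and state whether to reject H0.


Step 1: Combine all N = 16 observations and assign midranks.
sorted (value, group, rank): (6,G3,1), (8,G2,2.5), (8,G3,2.5), (10,G1,4.5), (10,G4,4.5), (12,G1,7), (12,G2,7), (12,G3,7), (16,G2,9), (19,G1,10), (20,G1,11.5), (20,G2,11.5), (21,G4,13), (22,G4,14), (24,G2,15.5), (24,G3,15.5)
Step 2: Sum ranks within each group.
R_1 = 33 (n_1 = 4)
R_2 = 45.5 (n_2 = 5)
R_3 = 26 (n_3 = 4)
R_4 = 31.5 (n_4 = 3)
Step 3: H = 12/(N(N+1)) * sum(R_i^2/n_i) - 3(N+1)
     = 12/(16*17) * (33^2/4 + 45.5^2/5 + 26^2/4 + 31.5^2/3) - 3*17
     = 0.044118 * 1186.05 - 51
     = 1.325735.
Step 4: Ties present; correction factor C = 1 - 48/(16^3 - 16) = 0.988235. Corrected H = 1.325735 / 0.988235 = 1.341518.
Step 5: Under H0, H ~ chi^2(3); p-value = 0.719299.
Step 6: alpha = 0.1. fail to reject H0.

H = 1.3415, df = 3, p = 0.719299, fail to reject H0.


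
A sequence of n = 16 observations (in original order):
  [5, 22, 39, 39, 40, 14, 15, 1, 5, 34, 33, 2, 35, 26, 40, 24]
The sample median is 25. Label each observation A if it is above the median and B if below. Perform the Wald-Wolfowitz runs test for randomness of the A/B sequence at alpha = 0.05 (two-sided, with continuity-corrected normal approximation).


Step 1: Compute median = 25; label A = above, B = below.
Labels in order: BBAAABBBBAABAAAB  (n_A = 8, n_B = 8)
Step 2: Count runs R = 7.
Step 3: Under H0 (random ordering), E[R] = 2*n_A*n_B/(n_A+n_B) + 1 = 2*8*8/16 + 1 = 9.0000.
        Var[R] = 2*n_A*n_B*(2*n_A*n_B - n_A - n_B) / ((n_A+n_B)^2 * (n_A+n_B-1)) = 14336/3840 = 3.7333.
        SD[R] = 1.9322.
Step 4: Continuity-corrected z = (R + 0.5 - E[R]) / SD[R] = (7 + 0.5 - 9.0000) / 1.9322 = -0.7763.
Step 5: Two-sided p-value via normal approximation = 2*(1 - Phi(|z|)) = 0.437558.
Step 6: alpha = 0.05. fail to reject H0.

R = 7, z = -0.7763, p = 0.437558, fail to reject H0.


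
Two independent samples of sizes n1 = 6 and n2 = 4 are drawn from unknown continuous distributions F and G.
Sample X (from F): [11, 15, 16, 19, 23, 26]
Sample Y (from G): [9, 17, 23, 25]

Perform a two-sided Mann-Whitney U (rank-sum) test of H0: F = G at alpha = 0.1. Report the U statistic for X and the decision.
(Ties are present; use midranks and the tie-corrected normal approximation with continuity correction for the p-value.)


Step 1: Combine and sort all 10 observations; assign midranks.
sorted (value, group): (9,Y), (11,X), (15,X), (16,X), (17,Y), (19,X), (23,X), (23,Y), (25,Y), (26,X)
ranks: 9->1, 11->2, 15->3, 16->4, 17->5, 19->6, 23->7.5, 23->7.5, 25->9, 26->10
Step 2: Rank sum for X: R1 = 2 + 3 + 4 + 6 + 7.5 + 10 = 32.5.
Step 3: U_X = R1 - n1(n1+1)/2 = 32.5 - 6*7/2 = 32.5 - 21 = 11.5.
       U_Y = n1*n2 - U_X = 24 - 11.5 = 12.5.
Step 4: Ties are present, so use the tie-corrected normal approximation (with continuity correction) for the p-value.
Step 5: p-value = 1.000000; compare to alpha = 0.1. fail to reject H0.

U_X = 11.5, p = 1.000000, fail to reject H0 at alpha = 0.1.
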